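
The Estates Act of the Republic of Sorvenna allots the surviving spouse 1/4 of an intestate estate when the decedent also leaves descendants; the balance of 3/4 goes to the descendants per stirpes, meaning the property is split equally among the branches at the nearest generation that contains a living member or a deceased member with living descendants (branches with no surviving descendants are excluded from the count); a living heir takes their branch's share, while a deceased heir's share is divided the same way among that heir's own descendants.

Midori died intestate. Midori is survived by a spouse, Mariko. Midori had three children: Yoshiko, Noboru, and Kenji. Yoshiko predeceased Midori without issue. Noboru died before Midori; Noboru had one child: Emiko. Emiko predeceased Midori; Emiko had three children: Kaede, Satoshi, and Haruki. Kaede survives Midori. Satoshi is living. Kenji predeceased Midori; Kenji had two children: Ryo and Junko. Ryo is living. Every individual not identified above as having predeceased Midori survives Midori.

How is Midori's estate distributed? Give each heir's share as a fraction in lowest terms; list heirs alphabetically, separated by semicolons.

Haruki 1/8; Junko 3/16; Kaede 1/8; Mariko 1/4; Ryo 3/16; Satoshi 1/8

Mariko, as surviving spouse, takes 1/4.
The remaining 3/4 passes to Midori's descendants per stirpes.
Yoshiko left no surviving issue, so that branch lapses and is disregarded.
The 3/4 is divided into 2 equal shares of 3/8 among Noboru, Kenji.
Noboru predeceased; the 3/8 allotted to Noboru's branch passes to Noboru's issue by representation.
Emiko's line is the sole branch at this level, so the full 3/8 passes to Emiko's issue by representation.
The 3/8 is divided into 3 equal shares of 1/8 among Kaede, Satoshi, Haruki.
Kaede is living and takes 1/8.
Satoshi is living and takes 1/8.
Haruki is living and takes 1/8.
Kenji predeceased; the 3/8 allotted to Kenji's branch passes to Kenji's issue by representation.
The 3/8 is divided into 2 equal shares of 3/16 among Ryo, Junko.
Ryo is living and takes 3/16.
Junko is living and takes 3/16.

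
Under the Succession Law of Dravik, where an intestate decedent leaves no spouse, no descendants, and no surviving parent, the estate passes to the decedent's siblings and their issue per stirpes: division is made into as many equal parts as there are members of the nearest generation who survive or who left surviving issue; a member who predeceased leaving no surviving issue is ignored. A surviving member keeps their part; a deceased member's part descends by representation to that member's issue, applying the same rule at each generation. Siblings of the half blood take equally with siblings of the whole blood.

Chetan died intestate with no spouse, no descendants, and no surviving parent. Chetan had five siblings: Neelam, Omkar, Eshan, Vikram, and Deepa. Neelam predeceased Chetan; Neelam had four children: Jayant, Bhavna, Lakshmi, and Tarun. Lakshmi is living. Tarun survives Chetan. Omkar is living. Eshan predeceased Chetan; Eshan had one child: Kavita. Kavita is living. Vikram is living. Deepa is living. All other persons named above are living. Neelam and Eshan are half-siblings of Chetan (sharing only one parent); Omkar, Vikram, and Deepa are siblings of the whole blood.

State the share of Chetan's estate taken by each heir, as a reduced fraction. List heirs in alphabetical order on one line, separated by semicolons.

Bhavna 1/20; Deepa 1/5; Jayant 1/20; Kavita 1/5; Lakshmi 1/20; Omkar 1/5; Tarun 1/20; Vikram 1/5

No spouse, descendants, or parent survives, so the estate passes to Chetan's siblings per stirpes.
Half-blood and whole-blood siblings take equally under the stated rule.
The estate is divided into 5 equal shares of 1/5 among Neelam, Omkar, Eshan, Vikram, Deepa.
Neelam predeceased; the 1/5 allotted to Neelam's branch passes to Neelam's issue by representation.
The 1/5 is divided into 4 equal shares of 1/20 among Jayant, Bhavna, Lakshmi, Tarun.
Jayant is living and takes 1/20.
Bhavna is living and takes 1/20.
Lakshmi is living and takes 1/20.
Tarun is living and takes 1/20.
Omkar is living and takes 1/5.
Eshan predeceased; the 1/5 allotted to Eshan's branch passes to Eshan's issue by representation.
Kavita is the sole taker at this level and receives the full 1/5.
Vikram is living and takes 1/5.
Deepa is living and takes 1/5.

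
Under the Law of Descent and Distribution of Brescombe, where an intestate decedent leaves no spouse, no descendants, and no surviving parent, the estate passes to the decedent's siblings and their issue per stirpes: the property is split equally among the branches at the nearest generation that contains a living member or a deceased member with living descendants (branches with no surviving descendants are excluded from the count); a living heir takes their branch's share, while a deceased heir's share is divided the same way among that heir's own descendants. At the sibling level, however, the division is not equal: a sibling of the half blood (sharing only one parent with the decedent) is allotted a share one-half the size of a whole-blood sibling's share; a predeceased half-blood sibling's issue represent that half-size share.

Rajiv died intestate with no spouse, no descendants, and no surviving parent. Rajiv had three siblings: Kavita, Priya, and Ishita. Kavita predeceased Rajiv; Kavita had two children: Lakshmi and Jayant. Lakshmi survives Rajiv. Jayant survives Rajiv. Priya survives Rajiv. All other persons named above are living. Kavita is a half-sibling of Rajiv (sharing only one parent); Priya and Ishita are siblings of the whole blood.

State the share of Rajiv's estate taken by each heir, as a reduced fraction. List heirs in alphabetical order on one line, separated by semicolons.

Ishita 2/5; Jayant 1/10; Lakshmi 1/10; Priya 2/5

No spouse, descendants, or parent survives, so the estate passes to Rajiv's siblings per stirpes.
Half-blood siblings count for one-half the weight of whole-blood siblings at the initial division.
Dividing 1 in proportion to weights (total weight 5/2): Kavita (weight 1/2) → 1/5; Priya (weight 1) → 2/5; Ishita (weight 1) → 2/5.
Kavita predeceased; the 1/5 allotted to Kavita's branch passes to Kavita's issue by representation.
The 1/5 is divided into 2 equal shares of 1/10 among Lakshmi, Jayant.
Lakshmi is living and takes 1/10.
Jayant is living and takes 1/10.
Priya is living and takes 2/5.
Ishita is living and takes 2/5.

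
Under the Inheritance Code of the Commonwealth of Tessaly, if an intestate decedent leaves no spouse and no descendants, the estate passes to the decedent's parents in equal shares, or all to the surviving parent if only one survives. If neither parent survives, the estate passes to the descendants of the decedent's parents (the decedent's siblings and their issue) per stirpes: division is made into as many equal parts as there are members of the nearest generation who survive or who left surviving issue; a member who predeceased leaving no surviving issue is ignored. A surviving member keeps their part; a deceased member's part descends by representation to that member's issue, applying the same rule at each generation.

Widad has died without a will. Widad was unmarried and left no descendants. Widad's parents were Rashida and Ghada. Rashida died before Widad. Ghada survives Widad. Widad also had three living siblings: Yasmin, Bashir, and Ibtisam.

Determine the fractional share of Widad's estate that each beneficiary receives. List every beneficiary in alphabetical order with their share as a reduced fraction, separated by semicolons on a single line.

Only one parent, Ghada, survives, so Ghada takes the entire estate. The siblings take nothing because a surviving parent has priority.

Ghada 1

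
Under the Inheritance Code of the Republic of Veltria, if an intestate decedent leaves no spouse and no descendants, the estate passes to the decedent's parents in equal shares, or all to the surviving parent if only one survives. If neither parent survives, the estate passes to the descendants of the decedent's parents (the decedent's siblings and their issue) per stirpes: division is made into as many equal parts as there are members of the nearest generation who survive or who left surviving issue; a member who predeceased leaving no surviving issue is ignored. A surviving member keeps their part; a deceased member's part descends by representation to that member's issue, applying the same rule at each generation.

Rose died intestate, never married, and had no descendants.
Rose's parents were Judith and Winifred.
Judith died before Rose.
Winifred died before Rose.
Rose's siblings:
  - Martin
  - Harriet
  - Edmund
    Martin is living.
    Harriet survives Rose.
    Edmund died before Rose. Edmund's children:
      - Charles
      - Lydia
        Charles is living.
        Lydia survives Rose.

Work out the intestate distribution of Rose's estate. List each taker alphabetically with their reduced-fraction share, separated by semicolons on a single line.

Charles 1/6; Harriet 1/3; Lydia 1/6; Martin 1/3

Neither parent survives and there are no descendants, so the estate passes to Rose's siblings and their issue per stirpes.
The estate is divided into 3 equal shares of 1/3 among Martin, Harriet, Edmund.
Martin is living and takes 1/3.
Harriet is living and takes 1/3.
Edmund predeceased; the 1/3 allotted to Edmund's branch passes to Edmund's issue by representation.
The 1/3 is divided into 2 equal shares of 1/6 among Charles, Lydia.
Charles is living and takes 1/6.
Lydia is living and takes 1/6.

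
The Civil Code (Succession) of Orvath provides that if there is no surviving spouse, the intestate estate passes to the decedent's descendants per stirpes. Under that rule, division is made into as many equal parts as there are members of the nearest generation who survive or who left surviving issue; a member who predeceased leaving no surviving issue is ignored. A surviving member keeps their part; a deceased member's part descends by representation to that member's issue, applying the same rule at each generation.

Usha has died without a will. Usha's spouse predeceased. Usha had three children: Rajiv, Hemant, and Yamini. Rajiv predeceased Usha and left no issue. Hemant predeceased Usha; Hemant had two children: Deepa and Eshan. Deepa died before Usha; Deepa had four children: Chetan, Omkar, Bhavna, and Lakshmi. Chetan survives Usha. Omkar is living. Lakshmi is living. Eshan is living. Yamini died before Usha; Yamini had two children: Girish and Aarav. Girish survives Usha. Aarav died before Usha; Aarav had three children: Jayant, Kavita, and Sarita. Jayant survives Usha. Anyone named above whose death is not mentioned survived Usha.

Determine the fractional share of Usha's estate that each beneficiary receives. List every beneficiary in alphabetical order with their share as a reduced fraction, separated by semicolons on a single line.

There is no surviving spouse, so the entire estate passes to Usha's descendants per stirpes.
Rajiv left no surviving issue, so that branch lapses and is disregarded.
The estate is divided into 2 equal shares of 1/2 among Hemant, Yamini.
Hemant predeceased; the 1/2 allotted to Hemant's branch passes to Hemant's issue by representation.
The 1/2 is divided into 2 equal shares of 1/4 among Deepa, Eshan.
Deepa predeceased; the 1/4 allotted to Deepa's branch passes to Deepa's issue by representation.
The 1/4 is divided into 4 equal shares of 1/16 among Chetan, Omkar, Bhavna, Lakshmi.
Chetan is living and takes 1/16.
Omkar is living and takes 1/16.
Bhavna is living and takes 1/16.
Lakshmi is living and takes 1/16.
Eshan is living and takes 1/4.
Yamini predeceased; the 1/2 allotted to Yamini's branch passes to Yamini's issue by representation.
The 1/2 is divided into 2 equal shares of 1/4 among Girish, Aarav.
Girish is living and takes 1/4.
Aarav predeceased; the 1/4 allotted to Aarav's branch passes to Aarav's issue by representation.
The 1/4 is divided into 3 equal shares of 1/12 among Jayant, Kavita, Sarita.
Jayant is living and takes 1/12.
Kavita is living and takes 1/12.
Sarita is living and takes 1/12.

Bhavna 1/16; Chetan 1/16; Eshan 1/4; Girish 1/4; Jayant 1/12; Kavita 1/12; Lakshmi 1/16; Omkar 1/16; Sarita 1/12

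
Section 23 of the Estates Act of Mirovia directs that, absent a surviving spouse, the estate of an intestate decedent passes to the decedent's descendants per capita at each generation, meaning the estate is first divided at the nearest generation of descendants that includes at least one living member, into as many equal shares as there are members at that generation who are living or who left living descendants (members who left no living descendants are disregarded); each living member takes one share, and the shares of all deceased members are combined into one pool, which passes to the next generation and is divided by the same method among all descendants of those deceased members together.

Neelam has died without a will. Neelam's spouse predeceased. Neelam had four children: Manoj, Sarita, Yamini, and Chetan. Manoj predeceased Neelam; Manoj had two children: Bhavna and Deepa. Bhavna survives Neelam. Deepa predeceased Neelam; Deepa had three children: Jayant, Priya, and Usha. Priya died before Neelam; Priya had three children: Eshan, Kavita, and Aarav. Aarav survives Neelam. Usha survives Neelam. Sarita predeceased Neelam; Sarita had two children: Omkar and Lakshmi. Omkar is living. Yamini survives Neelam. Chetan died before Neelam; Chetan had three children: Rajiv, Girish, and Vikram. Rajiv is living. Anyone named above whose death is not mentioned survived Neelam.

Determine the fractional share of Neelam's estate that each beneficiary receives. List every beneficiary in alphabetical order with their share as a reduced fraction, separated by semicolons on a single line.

There is no surviving spouse, so the entire estate passes to Neelam's descendants per capita at each generation.
At generation 1 (Manoj, Sarita, Yamini, Chetan) there are 4 shares of (1)/4 = 1/4 each.
Living: Yamini — each takes 1/4.
Deceased: Manoj, Sarita, and Chetan. Their combined 3/4 is pooled and carried to generation 2.
At generation 2 (Bhavna, Deepa, Omkar, Lakshmi, Rajiv, Girish, Vikram) there are 7 shares of (3/4)/7 = 3/28 each.
Living: Bhavna, Omkar, Lakshmi, Rajiv, Girish, and Vikram — each takes 3/28.
Deceased: Deepa. That 3/28 share is carried to generation 3.
At generation 3 (Jayant, Priya, Usha) there are 3 shares of (3/28)/3 = 1/28 each.
Living: Jayant and Usha — each takes 1/28.
Deceased: Priya. That 1/28 share is carried to generation 4.
At generation 4 (Eshan, Kavita, Aarav) there are 3 shares of (1/28)/3 = 1/84 each.
Living: Eshan, Kavita, and Aarav — each takes 1/84.

Aarav 1/84; Bhavna 3/28; Eshan 1/84; Girish 3/28; Jayant 1/28; Kavita 1/84; Lakshmi 3/28; Omkar 3/28; Rajiv 3/28; Usha 1/28; Vikram 3/28; Yamini 1/4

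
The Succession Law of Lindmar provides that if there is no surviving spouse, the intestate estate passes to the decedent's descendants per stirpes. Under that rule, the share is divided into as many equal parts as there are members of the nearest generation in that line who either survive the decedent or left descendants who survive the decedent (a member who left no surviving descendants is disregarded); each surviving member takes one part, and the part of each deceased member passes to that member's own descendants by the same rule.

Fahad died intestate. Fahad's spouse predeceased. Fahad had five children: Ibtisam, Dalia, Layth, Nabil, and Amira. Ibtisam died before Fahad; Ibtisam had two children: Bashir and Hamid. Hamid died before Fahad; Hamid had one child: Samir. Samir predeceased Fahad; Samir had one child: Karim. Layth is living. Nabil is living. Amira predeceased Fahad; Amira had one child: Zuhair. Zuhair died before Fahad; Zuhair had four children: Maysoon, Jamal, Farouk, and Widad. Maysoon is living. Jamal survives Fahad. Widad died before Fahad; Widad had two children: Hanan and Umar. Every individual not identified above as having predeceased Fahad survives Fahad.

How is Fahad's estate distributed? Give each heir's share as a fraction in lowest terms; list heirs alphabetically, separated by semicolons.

Bashir 1/10; Dalia 1/5; Farouk 1/20; Hanan 1/40; Jamal 1/20; Karim 1/10; Layth 1/5; Maysoon 1/20; Nabil 1/5; Umar 1/40

There is no surviving spouse, so the entire estate passes to Fahad's descendants per stirpes.
The estate is divided into 5 equal shares of 1/5 among Ibtisam, Dalia, Layth, Nabil, Amira.
Ibtisam predeceased; the 1/5 allotted to Ibtisam's branch passes to Ibtisam's issue by representation.
The 1/5 is divided into 2 equal shares of 1/10 among Bashir, Hamid.
Bashir is living and takes 1/10.
Hamid predeceased; the 1/10 allotted to Hamid's branch passes to Hamid's issue by representation.
Samir's line is the sole branch at this level, so the full 1/10 passes to Samir's issue by representation.
Karim is the sole taker at this level and receives the full 1/10.
Dalia is living and takes 1/5.
Layth is living and takes 1/5.
Nabil is living and takes 1/5.
Amira predeceased; the 1/5 allotted to Amira's branch passes to Amira's issue by representation.
Zuhair's line is the sole branch at this level, so the full 1/5 passes to Zuhair's issue by representation.
The 1/5 is divided into 4 equal shares of 1/20 among Maysoon, Jamal, Farouk, Widad.
Maysoon is living and takes 1/20.
Jamal is living and takes 1/20.
Farouk is living and takes 1/20.
Widad predeceased; the 1/20 allotted to Widad's branch passes to Widad's issue by representation.
The 1/20 is divided into 2 equal shares of 1/40 among Hanan, Umar.
Hanan is living and takes 1/40.
Umar is living and takes 1/40.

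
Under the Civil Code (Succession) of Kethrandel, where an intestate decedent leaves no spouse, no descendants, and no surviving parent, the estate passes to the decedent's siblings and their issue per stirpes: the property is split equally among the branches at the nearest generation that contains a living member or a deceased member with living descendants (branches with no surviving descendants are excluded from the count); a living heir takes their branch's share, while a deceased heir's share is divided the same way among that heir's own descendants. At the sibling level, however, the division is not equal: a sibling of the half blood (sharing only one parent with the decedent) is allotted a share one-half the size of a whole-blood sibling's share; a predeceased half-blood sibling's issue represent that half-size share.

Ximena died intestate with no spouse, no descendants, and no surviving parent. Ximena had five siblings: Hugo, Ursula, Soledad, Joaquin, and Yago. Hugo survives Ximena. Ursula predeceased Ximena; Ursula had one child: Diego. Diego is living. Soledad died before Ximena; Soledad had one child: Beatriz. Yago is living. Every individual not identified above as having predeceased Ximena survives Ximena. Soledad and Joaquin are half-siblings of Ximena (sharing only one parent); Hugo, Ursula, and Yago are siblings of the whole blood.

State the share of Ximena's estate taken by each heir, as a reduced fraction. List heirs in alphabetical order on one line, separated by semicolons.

No spouse, descendants, or parent survives, so the estate passes to Ximena's siblings per stirpes.
Half-blood siblings count for one-half the weight of whole-blood siblings at the initial division.
Dividing 1 in proportion to weights (total weight 4): Hugo (weight 1) → 1/4; Ursula (weight 1) → 1/4; Soledad (weight 1/2) → 1/8; Joaquin (weight 1/2) → 1/8; Yago (weight 1) → 1/4.
Hugo is living and takes 1/4.
Ursula predeceased; the 1/4 allotted to Ursula's branch passes to Ursula's issue by representation.
Diego is the sole taker at this level and receives the full 1/4.
Soledad predeceased; the 1/8 allotted to Soledad's branch passes to Soledad's issue by representation.
Beatriz is the sole taker at this level and receives the full 1/8.
Joaquin is living and takes 1/8.
Yago is living and takes 1/4.

Beatriz 1/8; Diego 1/4; Hugo 1/4; Joaquin 1/8; Yago 1/4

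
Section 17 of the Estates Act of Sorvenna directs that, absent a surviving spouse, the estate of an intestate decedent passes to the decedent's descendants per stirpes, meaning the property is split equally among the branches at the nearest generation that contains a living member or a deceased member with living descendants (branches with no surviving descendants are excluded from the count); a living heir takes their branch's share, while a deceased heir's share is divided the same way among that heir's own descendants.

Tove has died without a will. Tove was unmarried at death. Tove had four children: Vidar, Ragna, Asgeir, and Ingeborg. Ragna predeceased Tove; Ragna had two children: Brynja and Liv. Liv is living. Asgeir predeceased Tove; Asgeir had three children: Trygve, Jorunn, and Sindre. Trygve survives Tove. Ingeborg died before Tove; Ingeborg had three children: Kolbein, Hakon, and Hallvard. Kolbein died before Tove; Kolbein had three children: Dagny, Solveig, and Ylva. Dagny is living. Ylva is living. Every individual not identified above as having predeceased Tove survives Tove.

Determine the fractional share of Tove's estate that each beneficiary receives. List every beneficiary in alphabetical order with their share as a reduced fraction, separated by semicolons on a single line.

Brynja 1/8; Dagny 1/36; Hakon 1/12; Hallvard 1/12; Jorunn 1/12; Liv 1/8; Sindre 1/12; Solveig 1/36; Trygve 1/12; Vidar 1/4; Ylva 1/36

There is no surviving spouse, so the entire estate passes to Tove's descendants per stirpes.
The estate is divided into 4 equal shares of 1/4 among Vidar, Ragna, Asgeir, Ingeborg.
Vidar is living and takes 1/4.
Ragna predeceased; the 1/4 allotted to Ragna's branch passes to Ragna's issue by representation.
The 1/4 is divided into 2 equal shares of 1/8 among Brynja, Liv.
Brynja is living and takes 1/8.
Liv is living and takes 1/8.
Asgeir predeceased; the 1/4 allotted to Asgeir's branch passes to Asgeir's issue by representation.
The 1/4 is divided into 3 equal shares of 1/12 among Trygve, Jorunn, Sindre.
Trygve is living and takes 1/12.
Jorunn is living and takes 1/12.
Sindre is living and takes 1/12.
Ingeborg predeceased; the 1/4 allotted to Ingeborg's branch passes to Ingeborg's issue by representation.
The 1/4 is divided into 3 equal shares of 1/12 among Kolbein, Hakon, Hallvard.
Kolbein predeceased; the 1/12 allotted to Kolbein's branch passes to Kolbein's issue by representation.
The 1/12 is divided into 3 equal shares of 1/36 among Dagny, Solveig, Ylva.
Dagny is living and takes 1/36.
Solveig is living and takes 1/36.
Ylva is living and takes 1/36.
Hakon is living and takes 1/12.
Hallvard is living and takes 1/12.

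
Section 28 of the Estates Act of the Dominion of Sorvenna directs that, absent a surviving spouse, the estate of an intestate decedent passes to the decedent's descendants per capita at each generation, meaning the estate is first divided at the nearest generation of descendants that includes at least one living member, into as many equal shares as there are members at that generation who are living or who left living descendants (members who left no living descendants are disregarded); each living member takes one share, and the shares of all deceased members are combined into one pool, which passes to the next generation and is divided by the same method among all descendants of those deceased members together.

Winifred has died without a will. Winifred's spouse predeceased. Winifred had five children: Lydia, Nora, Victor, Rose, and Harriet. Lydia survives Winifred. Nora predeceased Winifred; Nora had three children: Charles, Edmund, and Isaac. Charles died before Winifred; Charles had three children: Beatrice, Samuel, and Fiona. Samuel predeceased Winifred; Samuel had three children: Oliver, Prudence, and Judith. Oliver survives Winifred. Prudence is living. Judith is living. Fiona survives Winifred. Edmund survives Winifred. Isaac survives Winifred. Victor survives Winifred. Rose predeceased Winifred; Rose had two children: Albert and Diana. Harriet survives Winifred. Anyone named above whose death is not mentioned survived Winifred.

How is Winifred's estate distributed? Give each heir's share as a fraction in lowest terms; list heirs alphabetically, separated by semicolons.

There is no surviving spouse, so the entire estate passes to Winifred's descendants per capita at each generation.
At generation 1 (Lydia, Nora, Victor, Rose, Harriet) there are 5 shares of (1)/5 = 1/5 each.
Living: Lydia, Victor, and Harriet — each takes 1/5.
Deceased: Nora and Rose. Their combined 2/5 is pooled and carried to generation 2.
At generation 2 (Charles, Edmund, Isaac, Albert, Diana) there are 5 shares of (2/5)/5 = 2/25 each.
Living: Edmund, Isaac, Albert, and Diana — each takes 2/25.
Deceased: Charles. That 2/25 share is carried to generation 3.
At generation 3 (Beatrice, Samuel, Fiona) there are 3 shares of (2/25)/3 = 2/75 each.
Living: Beatrice and Fiona — each takes 2/75.
Deceased: Samuel. That 2/75 share is carried to generation 4.
At generation 4 (Oliver, Prudence, Judith) there are 3 shares of (2/75)/3 = 2/225 each.
Living: Oliver, Prudence, and Judith — each takes 2/225.

Albert 2/25; Beatrice 2/75; Diana 2/25; Edmund 2/25; Fiona 2/75; Harriet 1/5; Isaac 2/25; Judith 2/225; Lydia 1/5; Oliver 2/225; Prudence 2/225; Victor 1/5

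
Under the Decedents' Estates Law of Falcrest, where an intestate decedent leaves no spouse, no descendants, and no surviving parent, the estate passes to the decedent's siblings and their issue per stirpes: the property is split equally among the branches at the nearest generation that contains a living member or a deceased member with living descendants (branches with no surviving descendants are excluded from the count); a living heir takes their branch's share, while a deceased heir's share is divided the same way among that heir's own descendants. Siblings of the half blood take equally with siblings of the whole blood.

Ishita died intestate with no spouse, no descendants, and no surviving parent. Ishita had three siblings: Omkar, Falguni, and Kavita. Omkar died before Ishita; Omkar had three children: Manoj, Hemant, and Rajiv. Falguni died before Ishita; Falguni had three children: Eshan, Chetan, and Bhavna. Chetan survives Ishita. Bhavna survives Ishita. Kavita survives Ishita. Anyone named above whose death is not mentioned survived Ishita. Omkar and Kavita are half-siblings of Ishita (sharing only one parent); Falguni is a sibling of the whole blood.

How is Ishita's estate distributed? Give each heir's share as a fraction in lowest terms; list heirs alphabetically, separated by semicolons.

Bhavna 1/9; Chetan 1/9; Eshan 1/9; Hemant 1/9; Kavita 1/3; Manoj 1/9; Rajiv 1/9

No spouse, descendants, or parent survives, so the estate passes to Ishita's siblings per stirpes.
Half-blood and whole-blood siblings take equally under the stated rule.
The estate is divided into 3 equal shares of 1/3 among Omkar, Falguni, Kavita.
Omkar predeceased; the 1/3 allotted to Omkar's branch passes to Omkar's issue by representation.
The 1/3 is divided into 3 equal shares of 1/9 among Manoj, Hemant, Rajiv.
Manoj is living and takes 1/9.
Hemant is living and takes 1/9.
Rajiv is living and takes 1/9.
Falguni predeceased; the 1/3 allotted to Falguni's branch passes to Falguni's issue by representation.
The 1/3 is divided into 3 equal shares of 1/9 among Eshan, Chetan, Bhavna.
Eshan is living and takes 1/9.
Chetan is living and takes 1/9.
Bhavna is living and takes 1/9.
Kavita is living and takes 1/3.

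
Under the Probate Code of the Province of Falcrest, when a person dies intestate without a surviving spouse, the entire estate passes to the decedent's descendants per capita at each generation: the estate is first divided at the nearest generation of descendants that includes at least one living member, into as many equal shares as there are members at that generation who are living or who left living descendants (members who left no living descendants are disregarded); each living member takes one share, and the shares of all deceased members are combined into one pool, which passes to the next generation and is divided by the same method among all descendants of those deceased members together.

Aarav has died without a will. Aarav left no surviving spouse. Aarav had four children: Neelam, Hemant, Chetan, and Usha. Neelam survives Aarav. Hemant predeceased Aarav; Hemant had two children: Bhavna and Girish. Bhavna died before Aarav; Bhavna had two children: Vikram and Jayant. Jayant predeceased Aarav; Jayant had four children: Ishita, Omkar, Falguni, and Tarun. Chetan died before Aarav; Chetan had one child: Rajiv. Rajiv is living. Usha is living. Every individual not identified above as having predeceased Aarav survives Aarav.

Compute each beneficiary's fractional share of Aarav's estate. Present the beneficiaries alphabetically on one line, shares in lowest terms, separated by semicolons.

There is no surviving spouse, so the entire estate passes to Aarav's descendants per capita at each generation.
At generation 1 (Neelam, Hemant, Chetan, Usha) there are 4 shares of (1)/4 = 1/4 each.
Living: Neelam and Usha — each takes 1/4.
Deceased: Hemant and Chetan. Their combined 1/2 is pooled and carried to generation 2.
At generation 2 (Bhavna, Girish, Rajiv) there are 3 shares of (1/2)/3 = 1/6 each.
Living: Girish and Rajiv — each takes 1/6.
Deceased: Bhavna. That 1/6 share is carried to generation 3.
At generation 3 (Vikram, Jayant) there are 2 shares of (1/6)/2 = 1/12 each.
Living: Vikram — each takes 1/12.
Deceased: Jayant. That 1/12 share is carried to generation 4.
At generation 4 (Ishita, Omkar, Falguni, Tarun) there are 4 shares of (1/12)/4 = 1/48 each.
Living: Ishita, Omkar, Falguni, and Tarun — each takes 1/48.

Falguni 1/48; Girish 1/6; Ishita 1/48; Neelam 1/4; Omkar 1/48; Rajiv 1/6; Tarun 1/48; Usha 1/4; Vikram 1/12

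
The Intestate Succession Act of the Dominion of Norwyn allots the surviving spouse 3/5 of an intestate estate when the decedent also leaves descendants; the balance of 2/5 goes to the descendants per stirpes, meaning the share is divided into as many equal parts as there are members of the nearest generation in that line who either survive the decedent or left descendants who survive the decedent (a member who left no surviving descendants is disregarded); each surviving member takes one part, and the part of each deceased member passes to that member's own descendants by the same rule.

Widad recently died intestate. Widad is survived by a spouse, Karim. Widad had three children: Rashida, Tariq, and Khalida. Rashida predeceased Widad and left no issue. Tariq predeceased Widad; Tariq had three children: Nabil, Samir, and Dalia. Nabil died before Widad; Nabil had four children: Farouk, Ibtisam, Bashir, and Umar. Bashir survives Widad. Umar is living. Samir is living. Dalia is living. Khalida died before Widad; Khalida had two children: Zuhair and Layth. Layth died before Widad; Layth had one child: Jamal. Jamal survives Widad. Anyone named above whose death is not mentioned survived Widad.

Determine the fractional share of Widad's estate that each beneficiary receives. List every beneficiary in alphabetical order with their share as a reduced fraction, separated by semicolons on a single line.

Bashir 1/60; Dalia 1/15; Farouk 1/60; Ibtisam 1/60; Jamal 1/10; Karim 3/5; Samir 1/15; Umar 1/60; Zuhair 1/10

Karim, as surviving spouse, takes 3/5.
The remaining 2/5 passes to Widad's descendants per stirpes.
Rashida left no surviving issue, so that branch lapses and is disregarded.
The 2/5 is divided into 2 equal shares of 1/5 among Tariq, Khalida.
Tariq predeceased; the 1/5 allotted to Tariq's branch passes to Tariq's issue by representation.
The 1/5 is divided into 3 equal shares of 1/15 among Nabil, Samir, Dalia.
Nabil predeceased; the 1/15 allotted to Nabil's branch passes to Nabil's issue by representation.
The 1/15 is divided into 4 equal shares of 1/60 among Farouk, Ibtisam, Bashir, Umar.
Farouk is living and takes 1/60.
Ibtisam is living and takes 1/60.
Bashir is living and takes 1/60.
Umar is living and takes 1/60.
Samir is living and takes 1/15.
Dalia is living and takes 1/15.
Khalida predeceased; the 1/5 allotted to Khalida's branch passes to Khalida's issue by representation.
The 1/5 is divided into 2 equal shares of 1/10 among Zuhair, Layth.
Zuhair is living and takes 1/10.
Layth predeceased; the 1/10 allotted to Layth's branch passes to Layth's issue by representation.
Jamal is the sole taker at this level and receives the full 1/10.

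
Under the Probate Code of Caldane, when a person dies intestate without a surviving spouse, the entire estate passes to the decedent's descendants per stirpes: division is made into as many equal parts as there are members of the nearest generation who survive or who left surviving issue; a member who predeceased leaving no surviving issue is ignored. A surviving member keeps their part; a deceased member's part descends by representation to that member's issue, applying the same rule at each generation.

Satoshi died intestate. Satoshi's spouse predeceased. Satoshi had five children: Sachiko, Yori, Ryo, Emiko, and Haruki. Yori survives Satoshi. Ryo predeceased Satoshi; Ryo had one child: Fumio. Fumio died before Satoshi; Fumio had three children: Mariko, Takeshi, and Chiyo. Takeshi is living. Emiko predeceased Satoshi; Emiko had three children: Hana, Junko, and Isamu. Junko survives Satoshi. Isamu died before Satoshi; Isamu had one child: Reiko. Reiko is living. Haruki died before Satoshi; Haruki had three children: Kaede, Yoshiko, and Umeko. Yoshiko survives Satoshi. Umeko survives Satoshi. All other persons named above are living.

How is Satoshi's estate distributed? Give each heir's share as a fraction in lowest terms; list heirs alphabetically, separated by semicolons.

Chiyo 1/15; Hana 1/15; Junko 1/15; Kaede 1/15; Mariko 1/15; Reiko 1/15; Sachiko 1/5; Takeshi 1/15; Umeko 1/15; Yori 1/5; Yoshiko 1/15

There is no surviving spouse, so the entire estate passes to Satoshi's descendants per stirpes.
The estate is divided into 5 equal shares of 1/5 among Sachiko, Yori, Ryo, Emiko, Haruki.
Sachiko is living and takes 1/5.
Yori is living and takes 1/5.
Ryo predeceased; the 1/5 allotted to Ryo's branch passes to Ryo's issue by representation.
Fumio's line is the sole branch at this level, so the full 1/5 passes to Fumio's issue by representation.
The 1/5 is divided into 3 equal shares of 1/15 among Mariko, Takeshi, Chiyo.
Mariko is living and takes 1/15.
Takeshi is living and takes 1/15.
Chiyo is living and takes 1/15.
Emiko predeceased; the 1/5 allotted to Emiko's branch passes to Emiko's issue by representation.
The 1/5 is divided into 3 equal shares of 1/15 among Hana, Junko, Isamu.
Hana is living and takes 1/15.
Junko is living and takes 1/15.
Isamu predeceased; the 1/15 allotted to Isamu's branch passes to Isamu's issue by representation.
Reiko is the sole taker at this level and receives the full 1/15.
Haruki predeceased; the 1/5 allotted to Haruki's branch passes to Haruki's issue by representation.
The 1/5 is divided into 3 equal shares of 1/15 among Kaede, Yoshiko, Umeko.
Kaede is living and takes 1/15.
Yoshiko is living and takes 1/15.
Umeko is living and takes 1/15.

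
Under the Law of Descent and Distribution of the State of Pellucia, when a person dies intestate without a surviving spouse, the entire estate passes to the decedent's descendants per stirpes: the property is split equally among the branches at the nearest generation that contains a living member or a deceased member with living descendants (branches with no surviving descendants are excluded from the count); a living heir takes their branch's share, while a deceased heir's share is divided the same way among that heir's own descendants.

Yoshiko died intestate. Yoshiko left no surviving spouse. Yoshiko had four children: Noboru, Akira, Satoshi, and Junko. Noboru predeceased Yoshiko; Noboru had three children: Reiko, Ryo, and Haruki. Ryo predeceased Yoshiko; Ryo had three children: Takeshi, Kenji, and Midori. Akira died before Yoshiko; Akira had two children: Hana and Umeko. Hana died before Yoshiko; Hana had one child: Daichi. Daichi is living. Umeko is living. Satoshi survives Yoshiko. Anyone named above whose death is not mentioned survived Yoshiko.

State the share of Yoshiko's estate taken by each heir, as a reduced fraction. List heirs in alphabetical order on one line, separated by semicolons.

Daichi 1/8; Haruki 1/12; Junko 1/4; Kenji 1/36; Midori 1/36; Reiko 1/12; Satoshi 1/4; Takeshi 1/36; Umeko 1/8

There is no surviving spouse, so the entire estate passes to Yoshiko's descendants per stirpes.
The estate is divided into 4 equal shares of 1/4 among Noboru, Akira, Satoshi, Junko.
Noboru predeceased; the 1/4 allotted to Noboru's branch passes to Noboru's issue by representation.
The 1/4 is divided into 3 equal shares of 1/12 among Reiko, Ryo, Haruki.
Reiko is living and takes 1/12.
Ryo predeceased; the 1/12 allotted to Ryo's branch passes to Ryo's issue by representation.
The 1/12 is divided into 3 equal shares of 1/36 among Takeshi, Kenji, Midori.
Takeshi is living and takes 1/36.
Kenji is living and takes 1/36.
Midori is living and takes 1/36.
Haruki is living and takes 1/12.
Akira predeceased; the 1/4 allotted to Akira's branch passes to Akira's issue by representation.
The 1/4 is divided into 2 equal shares of 1/8 among Hana, Umeko.
Hana predeceased; the 1/8 allotted to Hana's branch passes to Hana's issue by representation.
Daichi is the sole taker at this level and receives the full 1/8.
Umeko is living and takes 1/8.
Satoshi is living and takes 1/4.
Junko is living and takes 1/4.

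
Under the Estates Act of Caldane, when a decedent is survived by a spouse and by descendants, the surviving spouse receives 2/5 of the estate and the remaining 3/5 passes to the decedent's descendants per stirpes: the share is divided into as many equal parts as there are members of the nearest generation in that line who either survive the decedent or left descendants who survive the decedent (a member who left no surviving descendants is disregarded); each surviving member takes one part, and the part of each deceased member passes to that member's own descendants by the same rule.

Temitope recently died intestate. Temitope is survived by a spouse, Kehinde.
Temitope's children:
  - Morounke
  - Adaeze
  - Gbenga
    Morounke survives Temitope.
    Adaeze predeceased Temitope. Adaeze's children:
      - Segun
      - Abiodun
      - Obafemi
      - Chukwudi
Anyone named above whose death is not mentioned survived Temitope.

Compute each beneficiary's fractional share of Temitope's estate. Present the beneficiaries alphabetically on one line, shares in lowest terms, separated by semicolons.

Abiodun 1/20; Chukwudi 1/20; Gbenga 1/5; Kehinde 2/5; Morounke 1/5; Obafemi 1/20; Segun 1/20

Kehinde, as surviving spouse, takes 2/5.
The remaining 3/5 passes to Temitope's descendants per stirpes.
The 3/5 is divided into 3 equal shares of 1/5 among Morounke, Adaeze, Gbenga.
Morounke is living and takes 1/5.
Adaeze predeceased; the 1/5 allotted to Adaeze's branch passes to Adaeze's issue by representation.
The 1/5 is divided into 4 equal shares of 1/20 among Segun, Abiodun, Obafemi, Chukwudi.
Segun is living and takes 1/20.
Abiodun is living and takes 1/20.
Obafemi is living and takes 1/20.
Chukwudi is living and takes 1/20.
Gbenga is living and takes 1/5.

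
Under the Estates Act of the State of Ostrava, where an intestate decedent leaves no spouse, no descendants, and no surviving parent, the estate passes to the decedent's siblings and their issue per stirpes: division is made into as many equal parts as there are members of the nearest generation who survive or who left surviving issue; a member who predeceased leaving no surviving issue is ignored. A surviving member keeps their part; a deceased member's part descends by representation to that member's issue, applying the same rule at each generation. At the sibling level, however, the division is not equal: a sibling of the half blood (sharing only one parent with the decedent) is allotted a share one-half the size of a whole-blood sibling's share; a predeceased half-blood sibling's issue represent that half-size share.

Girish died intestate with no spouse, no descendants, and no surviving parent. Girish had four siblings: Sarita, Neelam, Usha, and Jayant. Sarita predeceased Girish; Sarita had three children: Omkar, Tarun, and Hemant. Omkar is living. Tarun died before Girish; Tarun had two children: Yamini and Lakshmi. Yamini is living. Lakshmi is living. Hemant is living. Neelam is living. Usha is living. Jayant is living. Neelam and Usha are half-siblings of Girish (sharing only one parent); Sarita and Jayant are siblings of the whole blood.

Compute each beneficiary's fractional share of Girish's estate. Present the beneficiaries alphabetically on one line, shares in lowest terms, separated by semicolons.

Hemant 1/9; Jayant 1/3; Lakshmi 1/18; Neelam 1/6; Omkar 1/9; Usha 1/6; Yamini 1/18

No spouse, descendants, or parent survives, so the estate passes to Girish's siblings per stirpes.
Half-blood siblings count for one-half the weight of whole-blood siblings at the initial division.
Dividing 1 in proportion to weights (total weight 3): Sarita (weight 1) → 1/3; Neelam (weight 1/2) → 1/6; Usha (weight 1/2) → 1/6; Jayant (weight 1) → 1/3.
Sarita predeceased; the 1/3 allotted to Sarita's branch passes to Sarita's issue by representation.
The 1/3 is divided into 3 equal shares of 1/9 among Omkar, Tarun, Hemant.
Omkar is living and takes 1/9.
Tarun predeceased; the 1/9 allotted to Tarun's branch passes to Tarun's issue by representation.
The 1/9 is divided into 2 equal shares of 1/18 among Yamini, Lakshmi.
Yamini is living and takes 1/18.
Lakshmi is living and takes 1/18.
Hemant is living and takes 1/9.
Neelam is living and takes 1/6.
Usha is living and takes 1/6.
Jayant is living and takes 1/3.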